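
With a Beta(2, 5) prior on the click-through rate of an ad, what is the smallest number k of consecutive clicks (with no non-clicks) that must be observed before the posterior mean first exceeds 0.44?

After k clicks and 0 non-clicks the posterior is Beta(2+k, 5), with mean (2+k)/(2+5+k).
Set (2+k)/(7+k) > 0.44 and solve: k > (0.44·7 − 2)/(1 − 0.44) = 1.929.
The smallest integer exceeding 1.929 is 2.

k = 2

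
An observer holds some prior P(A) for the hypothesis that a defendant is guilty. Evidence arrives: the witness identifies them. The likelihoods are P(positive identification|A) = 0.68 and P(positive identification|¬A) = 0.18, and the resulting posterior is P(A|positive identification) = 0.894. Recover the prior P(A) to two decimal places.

P(A) = 0.69

Bayes' rule in odds form gives O(A|E) = O(A)·[P(E|A)/P(E|¬A)], hence O(A) = O(A|E)/LR.
Posterior odds = 0.894/(1−0.894) = 8.4340. LR = 0.68/0.18 = 3.7778.
Prior odds = 8.4340/3.7778 = 2.2325, so P(A) = 2.2325/(1+2.2325) ≈ 0.69.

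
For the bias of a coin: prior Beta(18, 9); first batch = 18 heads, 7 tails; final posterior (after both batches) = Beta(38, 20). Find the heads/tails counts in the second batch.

2 heads and 4 tails

Sequential conjugate updates are equivalent to a single update on the pooled data, so total successes = posterior α − prior α and total failures = posterior β − prior β.
Total across both batches: 38−18=20 heads, 20−9=11 tails.
Subtract the first batch: 20−18=2 heads and 11−7=4 tails.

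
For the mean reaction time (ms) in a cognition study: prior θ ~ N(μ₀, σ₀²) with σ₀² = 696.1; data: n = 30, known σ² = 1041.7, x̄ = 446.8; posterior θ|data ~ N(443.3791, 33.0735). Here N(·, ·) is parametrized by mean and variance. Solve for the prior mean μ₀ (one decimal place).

μ₀ = 374.8

The posterior mean is a precision-weighted average: μ_n = (τ₀μ₀ + τ_data·x̄)/(τ₀+τ_data), with τ₀=1/σ₀² and τ_data=n/σ².
Here τ₀ = 1/696.1 = 0.001437 and τ_data = 30/1041.7 = 0.028799, so τ_n = 0.030236.
Rearranging for μ₀: μ₀ = (μ_n·τ_n − τ_data·x̄)/τ₀ = (443.3791·0.030236 − 0.028799·446.8) / 0.001437 = 0.538617/0.001437 ≈ 374.8.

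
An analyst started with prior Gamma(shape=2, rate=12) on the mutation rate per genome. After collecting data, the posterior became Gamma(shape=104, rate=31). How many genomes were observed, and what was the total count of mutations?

n = 19 genomes with total 102 mutations

A Gamma(α, β) prior (rate parametrization) on a Poisson rate with n observations summing to S gives posterior Gamma(α+S, β+n).
Matching: Σxᵢ = 104 − 2 = 102 and n = 31 − 12 = 19.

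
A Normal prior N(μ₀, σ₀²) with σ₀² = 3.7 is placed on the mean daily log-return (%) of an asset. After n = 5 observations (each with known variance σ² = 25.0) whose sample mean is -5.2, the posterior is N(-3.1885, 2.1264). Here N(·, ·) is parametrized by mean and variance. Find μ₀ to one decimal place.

The posterior mean is a precision-weighted average: μ_n = (τ₀μ₀ + τ_data·x̄)/(τ₀+τ_data), with τ₀=1/σ₀² and τ_data=n/σ².
Here τ₀ = 1/3.7 = 0.270270 and τ_data = 5/25.0 = 0.200000, so τ_n = 0.470270.
Rearranging for μ₀: μ₀ = (μ_n·τ_n − τ_data·x̄)/τ₀ = (-3.1885·0.470270 − 0.200000·-5.2) / 0.270270 = -0.459456/0.270270 ≈ -1.7.

μ₀ = -1.7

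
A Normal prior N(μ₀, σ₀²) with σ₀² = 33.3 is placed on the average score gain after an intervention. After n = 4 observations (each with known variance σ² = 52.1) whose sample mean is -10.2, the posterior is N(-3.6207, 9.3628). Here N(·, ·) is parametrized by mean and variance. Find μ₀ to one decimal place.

μ₀ = 13.2

The posterior mean is a precision-weighted average: μ_n = (τ₀μ₀ + τ_data·x̄)/(τ₀+τ_data), with τ₀=1/σ₀² and τ_data=n/σ².
Here τ₀ = 1/33.3 = 0.030030 and τ_data = 4/52.1 = 0.076775, so τ_n = 0.106805.
Rearranging for μ₀: μ₀ = (μ_n·τ_n − τ_data·x̄)/τ₀ = (-3.6207·0.106805 − 0.076775·-10.2) / 0.030030 = 0.396396/0.030030 ≈ 13.2.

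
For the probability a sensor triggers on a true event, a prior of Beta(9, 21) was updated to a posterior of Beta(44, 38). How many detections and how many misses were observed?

35 detections and 17 misses

Under Beta–binomial conjugacy the posterior parameters are (α+s, β+f).
So s = 44 − 9 = 35 and f = 38 − 21 = 17.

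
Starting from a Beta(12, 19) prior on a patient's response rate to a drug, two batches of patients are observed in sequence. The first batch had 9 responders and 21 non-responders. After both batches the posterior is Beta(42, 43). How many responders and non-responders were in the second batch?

Because Beta–binomial updating is additive in the counts, the combined data contributed (α_post−α_prior, β_post−β_prior) successes and failures.
Total across both batches: 42−12=30 responders, 43−19=24 non-responders.
Subtract the first batch: 30−9=21 responders and 24−21=3 non-responders.

21 responders and 3 non-responders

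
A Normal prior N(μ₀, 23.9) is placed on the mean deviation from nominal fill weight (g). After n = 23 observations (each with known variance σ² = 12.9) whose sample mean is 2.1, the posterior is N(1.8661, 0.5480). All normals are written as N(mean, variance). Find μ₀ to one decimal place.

With known observation variance, the Normal–Normal posterior has precision τ_n = τ₀ + n/σ² and mean μ_n = (τ₀μ₀ + (n/σ²)x̄)/τ_n.
Here τ₀ = 1/23.9 = 0.041841 and τ_data = 23/12.9 = 1.782946, so τ_n = 1.824787.
Rearranging for μ₀: μ₀ = (μ_n·τ_n − τ_data·x̄)/τ₀ = (1.8661·1.824787 − 1.782946·2.1) / 0.041841 = -0.338952/0.041841 ≈ -8.1.

μ₀ = -8.1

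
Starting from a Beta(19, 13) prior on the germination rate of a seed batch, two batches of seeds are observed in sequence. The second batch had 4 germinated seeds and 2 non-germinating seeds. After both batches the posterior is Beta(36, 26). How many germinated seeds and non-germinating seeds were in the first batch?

Sequential conjugate updates are equivalent to a single update on the pooled data, so total successes = posterior α − prior α and total failures = posterior β − prior β.
Total across both batches: 36−19=17 germinated seeds, 26−13=13 non-germinating seeds.
Subtract the second batch: 17−4=13 germinated seeds and 13−2=11 non-germinating seeds.

13 germinated seeds and 11 non-germinating seeds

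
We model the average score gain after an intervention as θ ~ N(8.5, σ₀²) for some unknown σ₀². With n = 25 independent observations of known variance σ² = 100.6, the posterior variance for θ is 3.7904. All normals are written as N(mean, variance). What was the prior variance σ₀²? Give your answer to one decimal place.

Posterior precision equals prior precision plus data precision: 1/σ_n² = 1/σ₀² + n/σ².
So 1/σ₀² = 1/3.7904 − 25/100.6 = 0.263824 − 0.248509 = 0.015315.
Hence σ₀² = 1/0.015315 ≈ 65.3.

σ₀² = 65.3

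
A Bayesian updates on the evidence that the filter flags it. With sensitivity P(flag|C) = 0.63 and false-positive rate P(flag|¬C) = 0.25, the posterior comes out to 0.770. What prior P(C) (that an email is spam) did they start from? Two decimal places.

In odds form, posterior odds = prior odds × likelihood ratio, so prior odds = posterior odds ÷ LR.
Posterior odds = 0.770/(1−0.770) = 3.3478. LR = 0.63/0.25 = 2.5200.
Prior odds = 3.3478/2.5200 = 1.3285, so P(C) = 1.3285/(1+1.3285) ≈ 0.57.

P(C) = 0.57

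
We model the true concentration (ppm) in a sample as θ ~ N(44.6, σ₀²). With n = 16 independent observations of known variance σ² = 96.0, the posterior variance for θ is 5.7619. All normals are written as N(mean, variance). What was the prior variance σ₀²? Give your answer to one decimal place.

σ₀² = 145.2

Posterior precision equals prior precision plus data precision: 1/σ_n² = 1/σ₀² + n/σ².
So 1/σ₀² = 1/5.7619 − 16/96.0 = 0.173554 − 0.166667 = 0.006887.
Hence σ₀² = 1/0.006887 ≈ 145.2.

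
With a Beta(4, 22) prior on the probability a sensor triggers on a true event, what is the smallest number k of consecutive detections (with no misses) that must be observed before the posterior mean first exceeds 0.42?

k = 12

After k detections and 0 misses the posterior is Beta(4+k, 22), with mean (4+k)/(4+22+k).
Set (4+k)/(26+k) > 0.42 and solve: k > (0.42·26 − 4)/(1 − 0.42) = 11.931.
The smallest integer exceeding 11.931 is 12.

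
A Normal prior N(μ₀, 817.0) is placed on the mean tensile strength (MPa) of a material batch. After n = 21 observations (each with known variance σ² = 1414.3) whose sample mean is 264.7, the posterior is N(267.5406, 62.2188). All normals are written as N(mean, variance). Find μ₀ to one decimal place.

The posterior mean is a precision-weighted average: μ_n = (τ₀μ₀ + τ_data·x̄)/(τ₀+τ_data), with τ₀=1/σ₀² and τ_data=n/σ².
Here τ₀ = 1/817.0 = 0.001224 and τ_data = 21/1414.3 = 0.014848, so τ_n = 0.016072.
Rearranging for μ₀: μ₀ = (μ_n·τ_n − τ_data·x̄)/τ₀ = (267.5406·0.016072 − 0.014848·264.7) / 0.001224 = 0.369647/0.001224 ≈ 302.0.

μ₀ = 302.0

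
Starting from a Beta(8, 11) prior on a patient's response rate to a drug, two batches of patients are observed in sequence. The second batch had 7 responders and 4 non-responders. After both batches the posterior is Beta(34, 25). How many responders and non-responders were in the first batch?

Sequential conjugate updates are equivalent to a single update on the pooled data, so total successes = posterior α − prior α and total failures = posterior β − prior β.
Total across both batches: 34−8=26 responders, 25−11=14 non-responders.
Subtract the second batch: 26−7=19 responders and 14−4=10 non-responders.

19 responders and 10 non-responders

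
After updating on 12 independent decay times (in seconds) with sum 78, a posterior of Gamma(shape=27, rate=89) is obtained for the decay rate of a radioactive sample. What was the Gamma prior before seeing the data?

Gamma(shape=15, rate=11)

For an exponential likelihood with a Gamma(α, β) prior on the rate, n observations with total T give posterior Gamma(α+n, β+T).
So α = 27 − 12 = 15 and β = 89 − 78 = 11.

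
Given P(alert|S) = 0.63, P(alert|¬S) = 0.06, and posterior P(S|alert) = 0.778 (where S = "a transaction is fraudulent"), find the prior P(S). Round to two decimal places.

P(S) = 0.25

Bayes' rule in odds form gives O(S|E) = O(S)·[P(E|S)/P(E|¬S)], hence O(S) = O(S|E)/LR.
Posterior odds = 0.778/(1−0.778) = 3.5045. LR = 0.63/0.06 = 10.5000.
Prior odds = 3.5045/10.5000 = 0.3338, so P(S) = 0.3338/(1+0.3338) ≈ 0.25.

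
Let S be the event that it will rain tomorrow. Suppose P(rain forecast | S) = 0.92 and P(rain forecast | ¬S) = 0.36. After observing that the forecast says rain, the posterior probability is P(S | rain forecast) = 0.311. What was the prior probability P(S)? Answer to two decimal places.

Bayes' rule in odds form gives O(S|E) = O(S)·[P(E|S)/P(E|¬S)], hence O(S) = O(S|E)/LR.
Posterior odds = 0.311/(1−0.311) = 0.4514. LR = 0.92/0.36 = 2.5556.
Prior odds = 0.4514/2.5556 = 0.1766, so P(S) = 0.1766/(1+0.1766) ≈ 0.15.

P(S) = 0.15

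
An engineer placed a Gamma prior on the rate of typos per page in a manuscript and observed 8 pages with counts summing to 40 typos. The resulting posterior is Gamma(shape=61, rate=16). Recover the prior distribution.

A Gamma(α, β) prior (rate parametrization) on a Poisson rate with n observations summing to S gives posterior Gamma(α+S, β+n).
So α = 61 − 40 = 21 and β = 16 − 8 = 8.

Gamma(shape=21, rate=8)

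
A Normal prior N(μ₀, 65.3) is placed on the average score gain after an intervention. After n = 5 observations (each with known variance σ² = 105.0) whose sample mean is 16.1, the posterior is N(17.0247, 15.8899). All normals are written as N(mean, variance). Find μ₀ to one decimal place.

The posterior mean is a precision-weighted average: μ_n = (τ₀μ₀ + τ_data·x̄)/(τ₀+τ_data), with τ₀=1/σ₀² and τ_data=n/σ².
Here τ₀ = 1/65.3 = 0.015314 and τ_data = 5/105.0 = 0.047619, so τ_n = 0.062933.
Rearranging for μ₀: μ₀ = (μ_n·τ_n − τ_data·x̄)/τ₀ = (17.0247·0.062933 − 0.047619·16.1) / 0.015314 = 0.304750/0.015314 ≈ 19.9.

μ₀ = 19.9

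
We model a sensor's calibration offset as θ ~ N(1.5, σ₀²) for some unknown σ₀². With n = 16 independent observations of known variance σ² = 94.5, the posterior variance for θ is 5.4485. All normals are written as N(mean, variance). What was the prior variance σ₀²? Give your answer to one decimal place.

Posterior precision equals prior precision plus data precision: 1/σ_n² = 1/σ₀² + n/σ².
So 1/σ₀² = 1/5.4485 − 16/94.5 = 0.183537 − 0.169312 = 0.014225.
Hence σ₀² = 1/0.014225 ≈ 70.3.

σ₀² = 70.3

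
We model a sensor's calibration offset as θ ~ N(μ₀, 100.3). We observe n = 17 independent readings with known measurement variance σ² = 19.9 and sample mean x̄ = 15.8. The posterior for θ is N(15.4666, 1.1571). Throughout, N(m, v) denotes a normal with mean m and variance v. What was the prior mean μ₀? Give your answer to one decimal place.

μ₀ = -13.1

With known observation variance, the Normal–Normal posterior has precision τ_n = τ₀ + n/σ² and mean μ_n = (τ₀μ₀ + (n/σ²)x̄)/τ_n.
Here τ₀ = 1/100.3 = 0.009970 and τ_data = 17/19.9 = 0.854271, so τ_n = 0.864241.
Rearranging for μ₀: μ₀ = (μ_n·τ_n − τ_data·x̄)/τ₀ = (15.4666·0.864241 − 0.854271·15.8) / 0.009970 = -0.130612/0.009970 ≈ -13.1.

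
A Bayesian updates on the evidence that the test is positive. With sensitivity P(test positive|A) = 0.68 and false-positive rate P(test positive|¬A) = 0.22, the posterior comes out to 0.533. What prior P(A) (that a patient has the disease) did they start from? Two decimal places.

In odds form, posterior odds = prior odds × likelihood ratio, so prior odds = posterior odds ÷ LR.
Posterior odds = 0.533/(1−0.533) = 1.1413. LR = 0.68/0.22 = 3.0909.
Prior odds = 1.1413/3.0909 = 0.3692, so P(A) = 0.3692/(1+0.3692) ≈ 0.27.

P(A) = 0.27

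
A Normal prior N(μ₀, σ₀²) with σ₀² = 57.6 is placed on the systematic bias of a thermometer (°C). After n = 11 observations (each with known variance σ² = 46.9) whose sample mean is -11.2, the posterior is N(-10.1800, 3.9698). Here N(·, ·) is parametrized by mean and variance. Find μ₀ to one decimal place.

The posterior mean is a precision-weighted average: μ_n = (τ₀μ₀ + τ_data·x̄)/(τ₀+τ_data), with τ₀=1/σ₀² and τ_data=n/σ².
Here τ₀ = 1/57.6 = 0.017361 and τ_data = 11/46.9 = 0.234542, so τ_n = 0.251903.
Rearranging for μ₀: μ₀ = (μ_n·τ_n − τ_data·x̄)/τ₀ = (-10.1800·0.251903 − 0.234542·-11.2) / 0.017361 = 0.062498/0.017361 ≈ 3.6.

μ₀ = 3.6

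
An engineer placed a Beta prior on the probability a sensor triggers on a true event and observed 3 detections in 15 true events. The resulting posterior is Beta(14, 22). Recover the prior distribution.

Beta is conjugate to the binomial likelihood: posterior = Beta(α+s, β+f).
So α = 14 − 3 = 11 and β = 22 − 12 = 10.

Beta(11, 10)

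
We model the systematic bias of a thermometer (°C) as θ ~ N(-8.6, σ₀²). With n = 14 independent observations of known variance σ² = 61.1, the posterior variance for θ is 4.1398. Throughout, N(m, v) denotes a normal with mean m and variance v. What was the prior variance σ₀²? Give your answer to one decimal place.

For the Normal–Normal model with known σ², precisions add: τ_n = τ₀ + n/σ².
So 1/σ₀² = 1/4.1398 − 14/61.1 = 0.241558 − 0.229133 = 0.012425.
Hence σ₀² = 1/0.012425 ≈ 80.5.

σ₀² = 80.5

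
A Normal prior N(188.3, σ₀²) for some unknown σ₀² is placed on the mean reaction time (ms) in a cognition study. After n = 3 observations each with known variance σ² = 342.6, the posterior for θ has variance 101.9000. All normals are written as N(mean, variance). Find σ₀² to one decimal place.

σ₀² = 946.1

For the Normal–Normal model with known σ², precisions add: τ_n = τ₀ + n/σ².
So 1/σ₀² = 1/101.9000 − 3/342.6 = 0.009814 − 0.008757 = 0.001057.
Hence σ₀² = 1/0.001057 ≈ 946.1.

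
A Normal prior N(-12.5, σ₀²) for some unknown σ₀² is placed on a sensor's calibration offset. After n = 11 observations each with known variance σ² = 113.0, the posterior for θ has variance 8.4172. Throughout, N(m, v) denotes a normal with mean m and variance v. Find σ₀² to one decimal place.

Posterior precision equals prior precision plus data precision: 1/σ_n² = 1/σ₀² + n/σ².
So 1/σ₀² = 1/8.4172 − 11/113.0 = 0.118804 − 0.097345 = 0.021459.
Hence σ₀² = 1/0.021459 ≈ 46.6.

σ₀² = 46.6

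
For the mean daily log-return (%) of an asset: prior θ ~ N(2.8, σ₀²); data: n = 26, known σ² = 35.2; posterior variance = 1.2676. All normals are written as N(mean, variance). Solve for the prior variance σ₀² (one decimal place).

Posterior precision equals prior precision plus data precision: 1/σ_n² = 1/σ₀² + n/σ².
So 1/σ₀² = 1/1.2676 − 26/35.2 = 0.788892 − 0.738636 = 0.050256.
Hence σ₀² = 1/0.050256 ≈ 19.9.

σ₀² = 19.9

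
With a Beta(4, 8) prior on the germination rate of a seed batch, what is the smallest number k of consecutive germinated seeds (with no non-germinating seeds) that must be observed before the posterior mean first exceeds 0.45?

k = 3

After k germinated seeds and 0 non-germinating seeds the posterior is Beta(4+k, 8), with mean (4+k)/(4+8+k).
Set (4+k)/(12+k) > 0.45 and solve: k > (0.45·12 − 4)/(1 − 0.45) = 2.545.
The smallest integer exceeding 2.545 is 3, and checking k=3: (7)/(15) = 0.4667 > 0.45.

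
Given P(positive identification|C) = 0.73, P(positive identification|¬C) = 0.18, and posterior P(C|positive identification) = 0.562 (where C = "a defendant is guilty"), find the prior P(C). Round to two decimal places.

P(C) = 0.24

In odds form, posterior odds = prior odds × likelihood ratio, so prior odds = posterior odds ÷ LR.
Posterior odds = 0.562/(1−0.562) = 1.2831. LR = 0.73/0.18 = 4.0556.
Prior odds = 1.2831/4.0556 = 0.3164, so P(C) = 0.3164/(1+0.3164) ≈ 0.24.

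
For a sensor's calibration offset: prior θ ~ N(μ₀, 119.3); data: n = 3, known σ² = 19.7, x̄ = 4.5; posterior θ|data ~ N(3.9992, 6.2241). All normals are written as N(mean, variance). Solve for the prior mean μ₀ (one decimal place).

μ₀ = -5.1

The posterior mean is a precision-weighted average: μ_n = (τ₀μ₀ + τ_data·x̄)/(τ₀+τ_data), with τ₀=1/σ₀² and τ_data=n/σ².
Here τ₀ = 1/119.3 = 0.008382 and τ_data = 3/19.7 = 0.152284, so τ_n = 0.160666.
Rearranging for μ₀: μ₀ = (μ_n·τ_n − τ_data·x̄)/τ₀ = (3.9992·0.160666 − 0.152284·4.5) / 0.008382 = -0.042743/0.008382 ≈ -5.1.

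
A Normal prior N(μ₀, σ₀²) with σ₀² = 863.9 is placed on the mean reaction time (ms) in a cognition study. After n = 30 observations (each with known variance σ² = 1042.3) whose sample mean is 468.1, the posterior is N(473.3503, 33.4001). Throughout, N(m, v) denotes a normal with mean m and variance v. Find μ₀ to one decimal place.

With known observation variance, the Normal–Normal posterior has precision τ_n = τ₀ + n/σ² and mean μ_n = (τ₀μ₀ + (n/σ²)x̄)/τ_n.
Here τ₀ = 1/863.9 = 0.001158 and τ_data = 30/1042.3 = 0.028783, so τ_n = 0.029941.
Rearranging for μ₀: μ₀ = (μ_n·τ_n − τ_data·x̄)/τ₀ = (473.3503·0.029941 − 0.028783·468.1) / 0.001158 = 0.699259/0.001158 ≈ 603.9.

μ₀ = 603.9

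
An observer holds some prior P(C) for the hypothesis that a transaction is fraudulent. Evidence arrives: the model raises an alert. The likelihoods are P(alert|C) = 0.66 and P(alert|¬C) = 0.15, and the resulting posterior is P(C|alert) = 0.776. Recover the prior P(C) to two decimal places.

P(C) = 0.44

Bayes' rule in odds form gives O(C|E) = O(C)·[P(E|C)/P(E|¬C)], hence O(C) = O(C|E)/LR.
Posterior odds = 0.776/(1−0.776) = 3.4643. LR = 0.66/0.15 = 4.4000.
Prior odds = 3.4643/4.4000 = 0.7873, so P(C) = 0.7873/(1+0.7873) ≈ 0.44.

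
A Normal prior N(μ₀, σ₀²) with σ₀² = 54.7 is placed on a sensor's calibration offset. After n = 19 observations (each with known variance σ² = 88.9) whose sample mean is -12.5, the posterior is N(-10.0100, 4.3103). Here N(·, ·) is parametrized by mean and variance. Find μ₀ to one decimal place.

μ₀ = 19.1

With known observation variance, the Normal–Normal posterior has precision τ_n = τ₀ + n/σ² and mean μ_n = (τ₀μ₀ + (n/σ²)x̄)/τ_n.
Here τ₀ = 1/54.7 = 0.018282 and τ_data = 19/88.9 = 0.213723, so τ_n = 0.232005.
Rearranging for μ₀: μ₀ = (μ_n·τ_n − τ_data·x̄)/τ₀ = (-10.0100·0.232005 − 0.213723·-12.5) / 0.018282 = 0.349167/0.018282 ≈ 19.1.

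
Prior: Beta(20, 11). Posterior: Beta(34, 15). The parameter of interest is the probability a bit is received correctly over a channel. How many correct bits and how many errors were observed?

Beta is conjugate to the binomial likelihood: posterior = Beta(a+s, b+f).
So s = 34 − 20 = 14 and f = 15 − 11 = 4.

14 correct bits and 4 errors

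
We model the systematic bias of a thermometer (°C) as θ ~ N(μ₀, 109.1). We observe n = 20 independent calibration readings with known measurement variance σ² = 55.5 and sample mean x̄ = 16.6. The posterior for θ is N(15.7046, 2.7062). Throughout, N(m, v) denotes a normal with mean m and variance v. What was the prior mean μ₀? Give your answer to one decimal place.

μ₀ = -19.5

The posterior mean is a precision-weighted average: μ_n = (τ₀μ₀ + τ_data·x̄)/(τ₀+τ_data), with τ₀=1/σ₀² and τ_data=n/σ².
Here τ₀ = 1/109.1 = 0.009166 and τ_data = 20/55.5 = 0.360360, so τ_n = 0.369526.
Rearranging for μ₀: μ₀ = (μ_n·τ_n − τ_data·x̄)/τ₀ = (15.7046·0.369526 − 0.360360·16.6) / 0.009166 = -0.178718/0.009166 ≈ -19.5.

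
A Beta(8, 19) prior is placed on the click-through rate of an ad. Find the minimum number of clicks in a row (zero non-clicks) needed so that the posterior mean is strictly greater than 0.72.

k = 41

After k clicks and 0 non-clicks the posterior is Beta(8+k, 19), with mean (8+k)/(8+19+k).
Set (8+k)/(27+k) > 0.72 and solve: k > (0.72·27 − 8)/(1 − 0.72) = 40.857.
The smallest integer exceeding 40.857 is 41.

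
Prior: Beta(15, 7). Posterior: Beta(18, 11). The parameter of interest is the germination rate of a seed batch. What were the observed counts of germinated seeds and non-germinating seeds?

3 germinated seeds and 4 non-germinating seeds

Beta is conjugate to the binomial likelihood: posterior = Beta(α+s, β+f).
Match parameters: s=18−15=3, f=11−7=4.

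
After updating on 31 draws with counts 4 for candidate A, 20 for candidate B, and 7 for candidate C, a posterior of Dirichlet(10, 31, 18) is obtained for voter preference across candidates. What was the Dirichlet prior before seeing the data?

Dirichlet(6, 11, 11)

For a Dirichlet(α) prior with multinomial counts c, the posterior is Dirichlet(α + c) componentwise.
Subtract each count from the matching posterior parameter: 10−4=6, 31−20=11, 18−7=11.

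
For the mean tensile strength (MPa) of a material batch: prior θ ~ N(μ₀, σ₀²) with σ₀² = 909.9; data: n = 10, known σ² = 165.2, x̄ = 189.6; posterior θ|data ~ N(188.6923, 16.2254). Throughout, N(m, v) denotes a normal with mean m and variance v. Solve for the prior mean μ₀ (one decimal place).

μ₀ = 138.7

The posterior mean is a precision-weighted average: μ_n = (τ₀μ₀ + τ_data·x̄)/(τ₀+τ_data), with τ₀=1/σ₀² and τ_data=n/σ².
Here τ₀ = 1/909.9 = 0.001099 and τ_data = 10/165.2 = 0.060533, so τ_n = 0.061632.
Rearranging for μ₀: μ₀ = (μ_n·τ_n − τ_data·x̄)/τ₀ = (188.6923·0.061632 − 0.060533·189.6) / 0.001099 = 0.152427/0.001099 ≈ 138.7.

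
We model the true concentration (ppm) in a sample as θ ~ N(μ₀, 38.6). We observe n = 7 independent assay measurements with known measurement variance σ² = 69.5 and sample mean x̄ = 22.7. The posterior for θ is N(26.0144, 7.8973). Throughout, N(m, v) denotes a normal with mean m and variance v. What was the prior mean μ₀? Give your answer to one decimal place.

μ₀ = 38.9

With known observation variance, the Normal–Normal posterior has precision τ_n = τ₀ + n/σ² and mean μ_n = (τ₀μ₀ + (n/σ²)x̄)/τ_n.
Here τ₀ = 1/38.6 = 0.025907 and τ_data = 7/69.5 = 0.100719, so τ_n = 0.126626.
Rearranging for μ₀: μ₀ = (μ_n·τ_n − τ_data·x̄)/τ₀ = (26.0144·0.126626 − 0.100719·22.7) / 0.025907 = 1.007778/0.025907 ≈ 38.9.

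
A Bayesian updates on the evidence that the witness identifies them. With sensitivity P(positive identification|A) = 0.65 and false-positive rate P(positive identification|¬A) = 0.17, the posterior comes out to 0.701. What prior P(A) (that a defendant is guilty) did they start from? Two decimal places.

P(A) = 0.38

Bayes' rule in odds form gives O(A|E) = O(A)·[P(E|A)/P(E|¬A)], hence O(A) = O(A|E)/LR.
Posterior odds = 0.701/(1−0.701) = 2.3445. LR = 0.65/0.17 = 3.8235.
Prior odds = 2.3445/3.8235 = 0.6132, so P(A) = 0.6132/(1+0.6132) ≈ 0.38.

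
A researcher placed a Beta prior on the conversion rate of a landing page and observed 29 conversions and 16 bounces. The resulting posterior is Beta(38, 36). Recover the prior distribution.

Beta is conjugate to the binomial likelihood: posterior = Beta(α+s, β+f).
Subtract the data counts: 38−29=9, 36−16=20.

Beta(9, 20)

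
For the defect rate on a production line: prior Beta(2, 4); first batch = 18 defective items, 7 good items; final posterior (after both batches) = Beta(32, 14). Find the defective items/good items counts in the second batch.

12 defective items and 3 good items

Sequential conjugate updates are equivalent to a single update on the pooled data, so total successes = posterior α − prior α and total failures = posterior β − prior β.
Total across both batches: 32−2=30 defective items, 14−4=10 good items.
Subtract the first batch: 30−18=12 defective items and 10−7=3 good items.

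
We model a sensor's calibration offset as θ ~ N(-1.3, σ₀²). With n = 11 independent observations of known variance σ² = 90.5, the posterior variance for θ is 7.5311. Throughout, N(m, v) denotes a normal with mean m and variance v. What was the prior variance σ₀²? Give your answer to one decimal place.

For the Normal–Normal model with known σ², precisions add: τ_n = τ₀ + n/σ².
So 1/σ₀² = 1/7.5311 − 11/90.5 = 0.132783 − 0.121547 = 0.011236.
Hence σ₀² = 1/0.011236 ≈ 89.0.

σ₀² = 89.0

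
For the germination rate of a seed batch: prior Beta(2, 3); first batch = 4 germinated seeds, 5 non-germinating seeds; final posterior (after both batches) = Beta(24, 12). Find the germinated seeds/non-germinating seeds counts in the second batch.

Sequential conjugate updates are equivalent to a single update on the pooled data, so total successes = posterior α − prior α and total failures = posterior β − prior β.
Total across both batches: 24−2=22 germinated seeds, 12−3=9 non-germinating seeds.
Subtract the first batch: 22−4=18 germinated seeds and 9−5=4 non-germinating seeds.

18 germinated seeds and 4 non-germinating seeds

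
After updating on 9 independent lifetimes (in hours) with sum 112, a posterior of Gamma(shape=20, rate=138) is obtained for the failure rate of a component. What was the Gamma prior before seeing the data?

Gamma(shape=11, rate=26)

For an exponential likelihood with a Gamma(α, β) prior on the rate, n observations with total T give posterior Gamma(α+n, β+T).
So α = 20 − 9 = 11 and β = 138 − 112 = 26.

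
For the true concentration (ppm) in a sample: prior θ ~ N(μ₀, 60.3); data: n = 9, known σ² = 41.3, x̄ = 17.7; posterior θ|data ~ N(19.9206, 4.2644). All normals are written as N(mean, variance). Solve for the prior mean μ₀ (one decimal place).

μ₀ = 49.1

With known observation variance, the Normal–Normal posterior has precision τ_n = τ₀ + n/σ² and mean μ_n = (τ₀μ₀ + (n/σ²)x̄)/τ_n.
Here τ₀ = 1/60.3 = 0.016584 and τ_data = 9/41.3 = 0.217918, so τ_n = 0.234502.
Rearranging for μ₀: μ₀ = (μ_n·τ_n − τ_data·x̄)/τ₀ = (19.9206·0.234502 − 0.217918·17.7) / 0.016584 = 0.814272/0.016584 ≈ 49.1.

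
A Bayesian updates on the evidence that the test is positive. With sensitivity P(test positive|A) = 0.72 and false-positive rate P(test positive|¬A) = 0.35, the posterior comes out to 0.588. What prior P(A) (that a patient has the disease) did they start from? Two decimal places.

P(A) = 0.41

In odds form, posterior odds = prior odds × likelihood ratio, so prior odds = posterior odds ÷ LR.
Posterior odds = 0.588/(1−0.588) = 1.4272. LR = 0.72/0.35 = 2.0571.
Prior odds = 1.4272/2.0571 = 0.6938, so P(A) = 0.6938/(1+0.6938) ≈ 0.41.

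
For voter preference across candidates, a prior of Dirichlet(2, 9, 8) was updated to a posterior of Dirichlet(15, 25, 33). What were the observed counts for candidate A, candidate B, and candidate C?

counts (13, 16, 25)

For a Dirichlet(α) prior with multinomial counts c, the posterior is Dirichlet(α + c) componentwise.
Counts are posterior − prior componentwise: 15−2=13, 25−9=16, 33−8=25.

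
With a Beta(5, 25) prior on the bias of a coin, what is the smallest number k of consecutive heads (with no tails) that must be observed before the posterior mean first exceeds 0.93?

k = 328

After k heads and 0 tails the posterior is Beta(5+k, 25), with mean (5+k)/(5+25+k).
Set (5+k)/(30+k) > 0.93 and solve: k > (0.93·30 − 5)/(1 − 0.93) = 327.143.
The smallest integer exceeding 327.143 is 328, and checking k=328: (333)/(358) = 0.9302 > 0.93.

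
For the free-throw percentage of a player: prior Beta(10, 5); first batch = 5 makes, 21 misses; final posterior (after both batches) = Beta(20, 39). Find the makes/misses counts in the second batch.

Because Beta–binomial updating is additive in the counts, the combined data contributed (α_post−α_prior, β_post−β_prior) successes and failures.
Total across both batches: 20−10=10 makes, 39−5=34 misses.
Subtract the first batch: 10−5=5 makes and 34−21=13 misses.

5 makes and 13 misses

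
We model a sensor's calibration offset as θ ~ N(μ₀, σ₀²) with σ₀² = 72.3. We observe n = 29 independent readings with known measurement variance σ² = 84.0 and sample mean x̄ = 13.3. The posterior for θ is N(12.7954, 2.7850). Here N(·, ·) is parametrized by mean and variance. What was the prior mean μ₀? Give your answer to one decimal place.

The posterior mean is a precision-weighted average: μ_n = (τ₀μ₀ + τ_data·x̄)/(τ₀+τ_data), with τ₀=1/σ₀² and τ_data=n/σ².
Here τ₀ = 1/72.3 = 0.013831 and τ_data = 29/84.0 = 0.345238, so τ_n = 0.359069.
Rearranging for μ₀: μ₀ = (μ_n·τ_n − τ_data·x̄)/τ₀ = (12.7954·0.359069 − 0.345238·13.3) / 0.013831 = 0.002766/0.013831 ≈ 0.2.

μ₀ = 0.2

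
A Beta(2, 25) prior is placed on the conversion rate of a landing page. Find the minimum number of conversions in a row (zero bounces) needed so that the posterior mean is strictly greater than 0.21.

k = 5

After k conversions and 0 bounces the posterior is Beta(2+k, 25), with mean (2+k)/(2+25+k).
Set (2+k)/(27+k) > 0.21 and solve: k > (0.21·27 − 2)/(1 − 0.21) = 4.646.
The smallest integer exceeding 4.646 is 5.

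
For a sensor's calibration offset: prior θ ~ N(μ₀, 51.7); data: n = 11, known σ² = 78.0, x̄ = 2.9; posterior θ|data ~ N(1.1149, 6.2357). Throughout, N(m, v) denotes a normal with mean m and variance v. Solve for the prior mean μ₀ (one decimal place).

μ₀ = -11.9

The posterior mean is a precision-weighted average: μ_n = (τ₀μ₀ + τ_data·x̄)/(τ₀+τ_data), with τ₀=1/σ₀² and τ_data=n/σ².
Here τ₀ = 1/51.7 = 0.019342 and τ_data = 11/78.0 = 0.141026, so τ_n = 0.160368.
Rearranging for μ₀: μ₀ = (μ_n·τ_n − τ_data·x̄)/τ₀ = (1.1149·0.160368 − 0.141026·2.9) / 0.019342 = -0.230181/0.019342 ≈ -11.9.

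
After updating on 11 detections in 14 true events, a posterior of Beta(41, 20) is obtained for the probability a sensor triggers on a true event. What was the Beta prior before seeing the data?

Beta(30, 17)

A Beta(a, b) prior with s successes and f failures in binomial data gives a Beta(a+s, b+f) posterior.
So a = 41 − 11 = 30 and b = 20 − 3 = 17.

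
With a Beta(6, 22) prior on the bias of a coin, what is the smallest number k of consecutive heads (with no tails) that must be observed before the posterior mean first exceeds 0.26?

After k heads and 0 tails the posterior is Beta(6+k, 22), with mean (6+k)/(6+22+k).
Set (6+k)/(28+k) > 0.26 and solve: k > (0.26·28 − 6)/(1 − 0.26) = 1.730.
The smallest integer exceeding 1.730 is 2.

k = 2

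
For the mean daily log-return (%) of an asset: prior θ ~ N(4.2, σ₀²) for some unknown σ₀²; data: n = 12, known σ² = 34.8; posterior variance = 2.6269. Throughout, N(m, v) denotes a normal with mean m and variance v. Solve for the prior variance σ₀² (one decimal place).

σ₀² = 27.9

Posterior precision equals prior precision plus data precision: 1/σ_n² = 1/σ₀² + n/σ².
So 1/σ₀² = 1/2.6269 − 12/34.8 = 0.380677 − 0.344828 = 0.035849.
Hence σ₀² = 1/0.035849 ≈ 27.9.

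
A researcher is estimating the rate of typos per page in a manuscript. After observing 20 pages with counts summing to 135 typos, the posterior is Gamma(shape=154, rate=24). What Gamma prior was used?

Gamma(shape=19, rate=4)

A Gamma(α, β) prior (rate parametrization) on a Poisson rate with n observations summing to S gives posterior Gamma(α+S, β+n).
So α = 154 − 135 = 19 and β = 24 − 20 = 4.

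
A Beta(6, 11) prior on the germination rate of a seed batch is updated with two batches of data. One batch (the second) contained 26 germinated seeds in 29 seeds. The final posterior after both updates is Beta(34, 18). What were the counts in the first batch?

2 germinated seeds and 4 non-germinating seeds

Because Beta–binomial updating is additive in the counts, the combined data contributed (α_post−α_prior, β_post−β_prior) successes and failures.
Total across both batches: 34−6=28 germinated seeds, 18−11=7 non-germinating seeds.
Subtract the second batch: 28−26=2 germinated seeds and 7−3=4 non-germinating seeds.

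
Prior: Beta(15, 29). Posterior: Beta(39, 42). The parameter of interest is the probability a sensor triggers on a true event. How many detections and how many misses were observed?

Under Beta–binomial conjugacy the posterior parameters are (α+s, β+f).
Match parameters: s=39−15=24, f=42−29=13.

24 detections and 13 misses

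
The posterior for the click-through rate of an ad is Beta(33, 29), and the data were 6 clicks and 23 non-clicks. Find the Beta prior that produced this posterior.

Beta(27, 6)

Beta is conjugate to the binomial likelihood: posterior = Beta(α+s, β+f).
Subtract the data counts: 33−6=27, 29−23=6.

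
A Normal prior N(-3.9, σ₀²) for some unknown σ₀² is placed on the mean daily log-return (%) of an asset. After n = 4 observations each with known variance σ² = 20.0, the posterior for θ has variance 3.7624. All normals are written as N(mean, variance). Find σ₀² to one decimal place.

For the Normal–Normal model with known σ², precisions add: τ_n = τ₀ + n/σ².
So 1/σ₀² = 1/3.7624 − 4/20.0 = 0.265788 − 0.200000 = 0.065788.
Hence σ₀² = 1/0.065788 ≈ 15.2.

σ₀² = 15.2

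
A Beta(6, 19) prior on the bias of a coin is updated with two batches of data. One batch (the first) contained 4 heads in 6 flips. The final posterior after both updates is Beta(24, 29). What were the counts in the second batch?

14 heads and 8 tails

Sequential conjugate updates are equivalent to a single update on the pooled data, so total successes = posterior α − prior α and total failures = posterior β − prior β.
Total across both batches: 24−6=18 heads, 29−19=10 tails.
Subtract the first batch: 18−4=14 heads and 10−2=8 tails.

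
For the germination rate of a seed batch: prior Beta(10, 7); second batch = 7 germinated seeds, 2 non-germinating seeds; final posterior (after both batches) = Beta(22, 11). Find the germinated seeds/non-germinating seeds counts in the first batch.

5 germinated seeds and 2 non-germinating seeds

Because Beta–binomial updating is additive in the counts, the combined data contributed (α_post−α_prior, β_post−β_prior) successes and failures.
Total across both batches: 22−10=12 germinated seeds, 11−7=4 non-germinating seeds.
Subtract the second batch: 12−7=5 germinated seeds and 4−2=2 non-germinating seeds.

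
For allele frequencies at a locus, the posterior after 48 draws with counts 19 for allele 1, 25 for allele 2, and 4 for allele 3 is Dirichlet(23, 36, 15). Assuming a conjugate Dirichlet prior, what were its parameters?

For a Dirichlet(α) prior with multinomial counts c, the posterior is Dirichlet(α + c) componentwise.
Subtract each count from the matching posterior parameter: 23−19=4, 36−25=11, 15−4=11.

Dirichlet(4, 11, 11)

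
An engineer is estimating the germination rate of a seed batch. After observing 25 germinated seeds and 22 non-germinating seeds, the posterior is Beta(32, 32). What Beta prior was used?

Beta(7, 10)

Under Beta–binomial conjugacy the posterior parameters are (α+s, β+f).
Subtract the data counts: 32−25=7, 32−22=10.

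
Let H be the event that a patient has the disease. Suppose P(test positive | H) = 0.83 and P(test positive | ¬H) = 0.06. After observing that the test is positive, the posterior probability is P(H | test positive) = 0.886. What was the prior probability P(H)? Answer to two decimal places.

P(H) = 0.36

Bayes' rule in odds form gives O(H|E) = O(H)·[P(E|H)/P(E|¬H)], hence O(H) = O(H|E)/LR.
Posterior odds = 0.886/(1−0.886) = 7.7719. LR = 0.83/0.06 = 13.8333.
Prior odds = 7.7719/13.8333 = 0.5618, so P(H) = 0.5618/(1+0.5618) ≈ 0.36.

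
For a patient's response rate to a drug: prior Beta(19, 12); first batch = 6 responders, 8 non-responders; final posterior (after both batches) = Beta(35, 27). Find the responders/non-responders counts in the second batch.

Because Beta–binomial updating is additive in the counts, the combined data contributed (α_post−α_prior, β_post−β_prior) successes and failures.
Total across both batches: 35−19=16 responders, 27−12=15 non-responders.
Subtract the first batch: 16−6=10 responders and 15−8=7 non-responders.

10 responders and 7 non-responders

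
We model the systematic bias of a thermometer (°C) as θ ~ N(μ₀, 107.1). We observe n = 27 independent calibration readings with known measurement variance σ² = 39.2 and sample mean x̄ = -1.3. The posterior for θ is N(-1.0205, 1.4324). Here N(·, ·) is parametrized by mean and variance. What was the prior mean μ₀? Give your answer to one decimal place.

μ₀ = 19.6

With known observation variance, the Normal–Normal posterior has precision τ_n = τ₀ + n/σ² and mean μ_n = (τ₀μ₀ + (n/σ²)x̄)/τ_n.
Here τ₀ = 1/107.1 = 0.009337 and τ_data = 27/39.2 = 0.688776, so τ_n = 0.698113.
Rearranging for μ₀: μ₀ = (μ_n·τ_n − τ_data·x̄)/τ₀ = (-1.0205·0.698113 − 0.688776·-1.3) / 0.009337 = 0.182984/0.009337 ≈ 19.6.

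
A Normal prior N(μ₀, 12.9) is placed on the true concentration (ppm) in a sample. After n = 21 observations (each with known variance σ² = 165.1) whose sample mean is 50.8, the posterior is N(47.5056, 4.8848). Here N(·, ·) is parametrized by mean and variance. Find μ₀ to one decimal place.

μ₀ = 42.1

The posterior mean is a precision-weighted average: μ_n = (τ₀μ₀ + τ_data·x̄)/(τ₀+τ_data), with τ₀=1/σ₀² and τ_data=n/σ².
Here τ₀ = 1/12.9 = 0.077519 and τ_data = 21/165.1 = 0.127196, so τ_n = 0.204715.
Rearranging for μ₀: μ₀ = (μ_n·τ_n − τ_data·x̄)/τ₀ = (47.5056·0.204715 − 0.127196·50.8) / 0.077519 = 3.263552/0.077519 ≈ 42.1.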